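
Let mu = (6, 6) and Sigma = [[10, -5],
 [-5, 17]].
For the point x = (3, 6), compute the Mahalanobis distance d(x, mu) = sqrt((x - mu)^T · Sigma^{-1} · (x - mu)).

Step 1 — centre the observation: (x - mu) = (-3, 0).

Step 2 — invert Sigma. det(Sigma) = 10·17 - (-5)² = 145.
  Sigma^{-1} = (1/det) · [[d, -b], [-b, a]] = [[0.1172, 0.0345],
 [0.0345, 0.069]].

Step 3 — form the quadratic (x - mu)^T · Sigma^{-1} · (x - mu):
  Sigma^{-1} · (x - mu) = (-0.3517, -0.1034).
  (x - mu)^T · [Sigma^{-1} · (x - mu)] = (-3)·(-0.3517) + (0)·(-0.1034) = 1.0552.

Step 4 — take square root: d = √(1.0552) ≈ 1.0272.

d(x, mu) = √(1.0552) ≈ 1.0272


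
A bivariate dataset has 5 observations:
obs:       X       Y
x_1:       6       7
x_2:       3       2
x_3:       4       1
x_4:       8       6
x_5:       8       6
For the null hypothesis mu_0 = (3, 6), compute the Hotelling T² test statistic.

Step 1 — sample mean vector:
  mean(X) = (6 + 3 + 4 + 8 + 8) / 5 = 29/5 = 5.8
  mean(Y) = (7 + 2 + 1 + 6 + 6) / 5 = 22/5 = 4.4
  x̄ = (5.8, 4.4),  deviation x̄ - mu_0 = (5.8, 4.4) - (3, 6) = (2.8, -1.6).

Step 2 — sample covariance matrix, S[i,j] = (1/(n-1)) · Σ_k (x_{k,i} - mean_i) · (x_{k,j} - mean_j), divisor n-1 = 4:
  S[X,X] = ((0.2)·(0.2) + (-2.8)·(-2.8) + (-1.8)·(-1.8) + (2.2)·(2.2) + (2.2)·(2.2)) / 4 = 20.8/4 = 5.2
  S[X,Y] = ((0.2)·(2.6) + (-2.8)·(-2.4) + (-1.8)·(-3.4) + (2.2)·(1.6) + (2.2)·(1.6)) / 4 = 20.4/4 = 5.1
  S[Y,Y] = ((2.6)·(2.6) + (-2.4)·(-2.4) + (-3.4)·(-3.4) + (1.6)·(1.6) + (1.6)·(1.6)) / 4 = 29.2/4 = 7.3
  S = [[5.2, 5.1],
 [5.1, 7.3]].

Step 3 — invert S. det(S) = 5.2·7.3 - (5.1)² = 11.95.
  S^{-1} = (1/det) · [[d, -b], [-b, a]] = [[0.6109, -0.4268],
 [-0.4268, 0.4351]].

Step 4 — quadratic form (x̄ - mu_0)^T · S^{-1} · (x̄ - mu_0):
  S^{-1} · (x̄ - mu_0) = (2.3933, -1.8912),
  (x̄ - mu_0)^T · [...] = (2.8)·(2.3933) + (-1.6)·(-1.8912) = 9.7272.

Step 5 — scale by n: T² = 5 · 9.7272 = 48.636.

T² ≈ 48.636


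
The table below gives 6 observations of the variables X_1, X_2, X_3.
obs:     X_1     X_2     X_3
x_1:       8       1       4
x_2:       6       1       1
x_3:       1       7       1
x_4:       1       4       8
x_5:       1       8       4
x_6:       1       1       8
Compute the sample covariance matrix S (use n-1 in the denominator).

Step 1 — column means:
  mean(X_1) = (8 + 6 + 1 + 1 + 1 + 1) / 6 = 18/6 = 3
  mean(X_2) = (1 + 1 + 7 + 4 + 8 + 1) / 6 = 22/6 = 3.6667
  mean(X_3) = (4 + 1 + 1 + 8 + 4 + 8) / 6 = 26/6 = 4.3333

Step 2 — sample covariance S[i,j] = (1/(n-1)) · Σ_k (x_{k,i} - mean_i) · (x_{k,j} - mean_j), with n-1 = 5.
  S[X_1,X_1] = ((5)·(5) + (3)·(3) + (-2)·(-2) + (-2)·(-2) + (-2)·(-2) + (-2)·(-2)) / 5 = 50/5 = 10
  S[X_1,X_2] = ((5)·(-2.6667) + (3)·(-2.6667) + (-2)·(3.3333) + (-2)·(0.3333) + (-2)·(4.3333) + (-2)·(-2.6667)) / 5 = -32/5 = -6.4
  S[X_1,X_3] = ((5)·(-0.3333) + (3)·(-3.3333) + (-2)·(-3.3333) + (-2)·(3.6667) + (-2)·(-0.3333) + (-2)·(3.6667)) / 5 = -19/5 = -3.8
  S[X_2,X_2] = ((-2.6667)·(-2.6667) + (-2.6667)·(-2.6667) + (3.3333)·(3.3333) + (0.3333)·(0.3333) + (4.3333)·(4.3333) + (-2.6667)·(-2.6667)) / 5 = 51.3333/5 = 10.2667
  S[X_2,X_3] = ((-2.6667)·(-0.3333) + (-2.6667)·(-3.3333) + (3.3333)·(-3.3333) + (0.3333)·(3.6667) + (4.3333)·(-0.3333) + (-2.6667)·(3.6667)) / 5 = -11.3333/5 = -2.2667
  S[X_3,X_3] = ((-0.3333)·(-0.3333) + (-3.3333)·(-3.3333) + (-3.3333)·(-3.3333) + (3.6667)·(3.6667) + (-0.3333)·(-0.3333) + (3.6667)·(3.6667)) / 5 = 49.3333/5 = 9.8667

S is symmetric (S[j,i] = S[i,j]). Assembling:

S = [[10, -6.4, -3.8],
 [-6.4, 10.2667, -2.2667],
 [-3.8, -2.2667, 9.8667]]


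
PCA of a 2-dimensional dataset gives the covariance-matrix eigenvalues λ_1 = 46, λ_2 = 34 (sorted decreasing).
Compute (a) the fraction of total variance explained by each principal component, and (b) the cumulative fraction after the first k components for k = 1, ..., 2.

Step 1 — total variance = trace(Sigma) = Σ λ_i = 46 + 34 = 80.

Step 2 — fraction explained by component i = λ_i / Σ λ:
  PC1: 46/80 = 0.575
  PC2: 34/80 = 0.425

Step 3 — cumulative fraction after k components = (λ_1 + ... + λ_k) / Σ λ:
  k = 1: 46/80 = 0.575
  k = 2: (46 + 34)/80 = 80/80 = 1

Summary (fraction, with percent):

explained: PC1 0.575 (57.5%), PC2 0.425 (42.5%);  cumulative: 0.575, 1


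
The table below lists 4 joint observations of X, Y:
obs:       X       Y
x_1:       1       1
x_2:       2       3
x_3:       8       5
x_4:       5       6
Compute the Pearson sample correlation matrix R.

Step 1 — column means:
  mean(X) = (1 + 2 + 8 + 5) / 4 = 16/4 = 4
  mean(Y) = (1 + 3 + 5 + 6) / 4 = 15/4 = 3.75

Step 2 — sample variances and covariances s[i,j] = (1/(n-1)) · Σ_k (x_{k,i} - mean_i) · (x_{k,j} - mean_j), with n-1 = 3:
  s[X,X] = ((-3)·(-3) + (-2)·(-2) + (4)·(4) + (1)·(1)) / 3 = 30/3 = 10
  s[X,Y] = ((-3)·(-2.75) + (-2)·(-0.75) + (4)·(1.25) + (1)·(2.25)) / 3 = 17/3 = 5.6667
  s[Y,Y] = ((-2.75)·(-2.75) + (-0.75)·(-0.75) + (1.25)·(1.25) + (2.25)·(2.25)) / 3 = 14.75/3 = 4.9167
  Sample standard deviations s_i = √(s[i,i]):
  s(X) = √(10) = 3.1623
  s(Y) = √(4.9167) = 2.2174

Step 3 — r_{ij} = s_{ij} / (s_i · s_j):
  r[X,X] = 1 (diagonal).
  r[X,Y] = 5.6667 / (3.1623 · 2.2174) = 5.6667 / 7.0119 = 0.8082
  r[Y,Y] = 1 (diagonal).

R is symmetric with unit diagonal. Assembling:

R = [[1, 0.8082],
 [0.8082, 1]]


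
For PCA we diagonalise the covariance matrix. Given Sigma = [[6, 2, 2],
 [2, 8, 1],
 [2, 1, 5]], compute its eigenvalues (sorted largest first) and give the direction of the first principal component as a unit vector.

Step 1 — characteristic polynomial p(λ) = det(λI - Sigma) = λ³ - tr·λ² + c_1·λ - det, where tr = trace, c_1 = sum of the principal 2×2 minors, det = det(Sigma):
  tr = 6 + 8 + 5 = 19,
  c_1 = (6·8 - (2)²) + (6·5 - (2)²) + (8·5 - (1)²) = 44 + 26 + 39 = 109,
  det = 6·(8·5 - (1)²) - (2)·((2)·5 - (1)·(2)) + (2)·((2)·(1) - 8·(2)) = 6·(39) - (2)·(8) + (2)·(-14) = 190.
  So p(λ) = λ³ - 19λ² + 109λ - 190.
Step 2 — look for an integer root (rational root theorem: any rational root is an integer divisor of 190). Testing λ = 10:
  p(10) = 1000 - 1900 + 1090 - 190 = 0  ✓
  Dividing out (λ - 10): p(λ) = (λ - 10)(λ² - 9λ + 19).
Step 3 — remaining eigenvalues from the quadratic λ² - 9λ + 19 = 0:
  Δ = 9² - 4·19 = 81 - 76 = 5,  λ = (9 ± √5)/2 = (9 ± 2.2361)/2 ≈ 5.618 or 3.382.
  Sorted: λ_1 = 10,  λ_2 = 5.618,  λ_3 = 3.382  (check: sum = 19 = tr ✓).

Step 4 — unit eigenvector for λ_1 = 10: v spans the null space of (Sigma - λ_1 I), whose rows are
  r_1 = (-4, 2, 2),  r_2 = (2, -2, 1),  r_3 = (2, 1, -5).
  v is orthogonal to every row, so take v ∝ r_1 × r_2 = ((2)·(1) - (2)·(-2), (2)·(2) - (-4)·(1), (-4)·(-2) - (2)·(2)) = (6, 8, 4).
  Rescale (divide by 2): u = (3, 4, 2).
  ||u|| = √((3)² + (4)² + (2)²) = √(29) ≈ 5.3852,  v_1 = u/||u|| ≈ (0.5571, 0.7428, 0.3714) (||v_1|| = 1).

λ_1 = 10,  λ_2 = 5.618,  λ_3 = 3.382;  v_1 ≈ (0.5571, 0.7428, 0.3714)


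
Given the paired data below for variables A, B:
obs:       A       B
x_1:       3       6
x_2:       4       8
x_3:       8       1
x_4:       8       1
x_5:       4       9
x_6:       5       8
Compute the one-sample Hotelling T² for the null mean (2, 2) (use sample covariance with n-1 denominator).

Step 1 — sample mean vector:
  mean(A) = (3 + 4 + 8 + 8 + 4 + 5) / 6 = 32/6 = 5.3333
  mean(B) = (6 + 8 + 1 + 1 + 9 + 8) / 6 = 33/6 = 5.5
  x̄ = (5.3333, 5.5),  deviation x̄ - mu_0 = (5.3333, 5.5) - (2, 2) = (3.3333, 3.5).

Step 2 — sample covariance matrix, S[i,j] = (1/(n-1)) · Σ_k (x_{k,i} - mean_i) · (x_{k,j} - mean_j), divisor n-1 = 5:
  S[A,A] = ((-2.3333)·(-2.3333) + (-1.3333)·(-1.3333) + (2.6667)·(2.6667) + (2.6667)·(2.6667) + (-1.3333)·(-1.3333) + (-0.3333)·(-0.3333)) / 5 = 23.3333/5 = 4.6667
  S[A,B] = ((-2.3333)·(0.5) + (-1.3333)·(2.5) + (2.6667)·(-4.5) + (2.6667)·(-4.5) + (-1.3333)·(3.5) + (-0.3333)·(2.5)) / 5 = -34/5 = -6.8
  S[B,B] = ((0.5)·(0.5) + (2.5)·(2.5) + (-4.5)·(-4.5) + (-4.5)·(-4.5) + (3.5)·(3.5) + (2.5)·(2.5)) / 5 = 65.5/5 = 13.1
  S = [[4.6667, -6.8],
 [-6.8, 13.1]].

Step 3 — invert S. det(S) = 4.6667·13.1 - (-6.8)² = 14.8933.
  S^{-1} = (1/det) · [[d, -b], [-b, a]] = [[0.8796, 0.4566],
 [0.4566, 0.3133]].

Step 4 — quadratic form (x̄ - mu_0)^T · S^{-1} · (x̄ - mu_0):
  S^{-1} · (x̄ - mu_0) = (4.53, 2.6186),
  (x̄ - mu_0)^T · [...] = (3.3333)·(4.53) + (3.5)·(2.6186) = 24.2651.

Step 5 — scale by n: T² = 6 · 24.2651 = 145.5909.

T² ≈ 145.5909


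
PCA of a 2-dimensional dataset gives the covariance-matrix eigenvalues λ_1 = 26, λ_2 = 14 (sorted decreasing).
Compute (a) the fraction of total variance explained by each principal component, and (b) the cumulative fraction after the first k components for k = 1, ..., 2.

Step 1 — total variance = trace(Sigma) = Σ λ_i = 26 + 14 = 40.

Step 2 — fraction explained by component i = λ_i / Σ λ:
  PC1: 26/40 = 0.65
  PC2: 14/40 = 0.35

Step 3 — cumulative fraction after k components = (λ_1 + ... + λ_k) / Σ λ:
  k = 1: 26/40 = 0.65
  k = 2: (26 + 14)/40 = 40/40 = 1

Summary (fraction, with percent):

explained: PC1 0.65 (65%), PC2 0.35 (35%);  cumulative: 0.65, 1


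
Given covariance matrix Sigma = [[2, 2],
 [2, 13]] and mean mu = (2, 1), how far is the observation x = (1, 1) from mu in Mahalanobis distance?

Step 1 — centre the observation: (x - mu) = (-1, 0).

Step 2 — invert Sigma. det(Sigma) = 2·13 - (2)² = 22.
  Sigma^{-1} = (1/det) · [[d, -b], [-b, a]] = [[0.5909, -0.0909],
 [-0.0909, 0.0909]].

Step 3 — form the quadratic (x - mu)^T · Sigma^{-1} · (x - mu):
  Sigma^{-1} · (x - mu) = (-0.5909, 0.0909).
  (x - mu)^T · [Sigma^{-1} · (x - mu)] = (-1)·(-0.5909) + (0)·(0.0909) = 0.5909.

Step 4 — take square root: d = √(0.5909) ≈ 0.7687.

d(x, mu) = √(0.5909) ≈ 0.7687


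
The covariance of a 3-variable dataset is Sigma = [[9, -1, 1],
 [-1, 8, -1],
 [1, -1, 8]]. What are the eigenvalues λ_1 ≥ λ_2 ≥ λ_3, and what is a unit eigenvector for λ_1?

Step 1 — characteristic polynomial p(λ) = det(λI - Sigma) = λ³ - tr·λ² + c_1·λ - det, where tr = trace, c_1 = sum of the principal 2×2 minors, det = det(Sigma):
  tr = 9 + 8 + 8 = 25,
  c_1 = (9·8 - (-1)²) + (9·8 - (1)²) + (8·8 - (-1)²) = 71 + 71 + 63 = 205,
  det = 9·(8·8 - (-1)²) - (-1)·((-1)·8 - (-1)·(1)) + (1)·((-1)·(-1) - 8·(1)) = 9·(63) - (-1)·(-7) + (1)·(-7) = 553.
  So p(λ) = λ³ - 25λ² + 205λ - 553.
Step 2 — look for an integer root (rational root theorem: any rational root is an integer divisor of 553). Testing λ = 7:
  p(7) = 343 - 1225 + 1435 - 553 = 0  ✓
  Dividing out (λ - 7): p(λ) = (λ - 7)(λ² - 18λ + 79).
Step 3 — remaining eigenvalues from the quadratic λ² - 18λ + 79 = 0:
  Δ = 18² - 4·79 = 324 - 316 = 8,  λ = (18 ± √8)/2 = (18 ± 2.8284)/2 ≈ 10.4142 or 7.5858.
  Sorted: λ_1 = 10.4142,  λ_2 = 7.5858,  λ_3 = 7  (check: sum = 25 = tr ✓).

Step 4 — unit eigenvector for λ_1 ≈ 10.4142: v spans the null space of (Sigma - λ_1 I), whose rows are
  r_1 = (-1.4142, -1, 1),  r_2 = (-1, -2.4142, -1),  r_3 = (1, -1, -2.4142).
  v is orthogonal to every row, so take v ∝ r_1 × r_2 = ((-1)·(-1) - (1)·(-2.4142), (1)·(-1) - (-1.4142)·(-1), (-1.4142)·(-2.4142) - (-1)·(-1)) ≈ (3.4142, -2.4142, 2.4142).
  Let u = (3.4142, -2.4142, 2.4142).
  ||u|| = √((3.4142)² + (-2.4142)² + (2.4142)²) = √(23.3137) ≈ 4.8284,  v_1 = u/||u|| ≈ (0.7071, -0.5, 0.5) (||v_1|| = 1).

λ_1 = 10.4142,  λ_2 = 7.5858,  λ_3 = 7;  v_1 ≈ (0.7071, -0.5, 0.5)


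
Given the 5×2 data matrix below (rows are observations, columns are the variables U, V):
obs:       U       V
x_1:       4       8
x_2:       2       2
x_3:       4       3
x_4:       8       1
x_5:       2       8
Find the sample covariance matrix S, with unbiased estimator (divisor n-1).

Step 1 — column means:
  mean(U) = (4 + 2 + 4 + 8 + 2) / 5 = 20/5 = 4
  mean(V) = (8 + 2 + 3 + 1 + 8) / 5 = 22/5 = 4.4

Step 2 — sample covariance S[i,j] = (1/(n-1)) · Σ_k (x_{k,i} - mean_i) · (x_{k,j} - mean_j), with n-1 = 4.
  S[U,U] = ((0)·(0) + (-2)·(-2) + (0)·(0) + (4)·(4) + (-2)·(-2)) / 4 = 24/4 = 6
  S[U,V] = ((0)·(3.6) + (-2)·(-2.4) + (0)·(-1.4) + (4)·(-3.4) + (-2)·(3.6)) / 4 = -16/4 = -4
  S[V,V] = ((3.6)·(3.6) + (-2.4)·(-2.4) + (-1.4)·(-1.4) + (-3.4)·(-3.4) + (3.6)·(3.6)) / 4 = 45.2/4 = 11.3

S is symmetric (S[j,i] = S[i,j]). Assembling:

S = [[6, -4],
 [-4, 11.3]]


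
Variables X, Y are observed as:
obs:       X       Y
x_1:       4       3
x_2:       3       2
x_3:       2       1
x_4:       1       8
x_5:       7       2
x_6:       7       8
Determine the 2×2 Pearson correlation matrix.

Step 1 — column means:
  mean(X) = (4 + 3 + 2 + 1 + 7 + 7) / 6 = 24/6 = 4
  mean(Y) = (3 + 2 + 1 + 8 + 2 + 8) / 6 = 24/6 = 4

Step 2 — sample variances and covariances s[i,j] = (1/(n-1)) · Σ_k (x_{k,i} - mean_i) · (x_{k,j} - mean_j), with n-1 = 5:
  s[X,X] = ((0)·(0) + (-1)·(-1) + (-2)·(-2) + (-3)·(-3) + (3)·(3) + (3)·(3)) / 5 = 32/5 = 6.4
  s[X,Y] = ((0)·(-1) + (-1)·(-2) + (-2)·(-3) + (-3)·(4) + (3)·(-2) + (3)·(4)) / 5 = 2/5 = 0.4
  s[Y,Y] = ((-1)·(-1) + (-2)·(-2) + (-3)·(-3) + (4)·(4) + (-2)·(-2) + (4)·(4)) / 5 = 50/5 = 10
  Sample standard deviations s_i = √(s[i,i]):
  s(X) = √(6.4) = 2.5298
  s(Y) = √(10) = 3.1623

Step 3 — r_{ij} = s_{ij} / (s_i · s_j):
  r[X,X] = 1 (diagonal).
  r[X,Y] = 0.4 / (2.5298 · 3.1623) = 0.4 / 8 = 0.05
  r[Y,Y] = 1 (diagonal).

R is symmetric with unit diagonal. Assembling:

R = [[1, 0.05],
 [0.05, 1]]


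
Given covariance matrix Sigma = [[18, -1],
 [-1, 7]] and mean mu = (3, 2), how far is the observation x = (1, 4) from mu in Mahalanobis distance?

Step 1 — centre the observation: (x - mu) = (-2, 2).

Step 2 — invert Sigma. det(Sigma) = 18·7 - (-1)² = 125.
  Sigma^{-1} = (1/det) · [[d, -b], [-b, a]] = [[0.056, 0.008],
 [0.008, 0.144]].

Step 3 — form the quadratic (x - mu)^T · Sigma^{-1} · (x - mu):
  Sigma^{-1} · (x - mu) = (-0.096, 0.272).
  (x - mu)^T · [Sigma^{-1} · (x - mu)] = (-2)·(-0.096) + (2)·(0.272) = 0.736.

Step 4 — take square root: d = √(0.736) ≈ 0.8579.

d(x, mu) = √(0.736) ≈ 0.8579


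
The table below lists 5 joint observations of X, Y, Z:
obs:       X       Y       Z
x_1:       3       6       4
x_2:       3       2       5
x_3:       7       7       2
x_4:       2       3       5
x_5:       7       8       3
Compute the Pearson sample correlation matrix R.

Step 1 — column means:
  mean(X) = (3 + 3 + 7 + 2 + 7) / 5 = 22/5 = 4.4
  mean(Y) = (6 + 2 + 7 + 3 + 8) / 5 = 26/5 = 5.2
  mean(Z) = (4 + 5 + 2 + 5 + 3) / 5 = 19/5 = 3.8

Step 2 — sample variances and covariances s[i,j] = (1/(n-1)) · Σ_k (x_{k,i} - mean_i) · (x_{k,j} - mean_j), with n-1 = 4:
  s[X,X] = ((-1.4)·(-1.4) + (-1.4)·(-1.4) + (2.6)·(2.6) + (-2.4)·(-2.4) + (2.6)·(2.6)) / 4 = 23.2/4 = 5.8
  s[X,Y] = ((-1.4)·(0.8) + (-1.4)·(-3.2) + (2.6)·(1.8) + (-2.4)·(-2.2) + (2.6)·(2.8)) / 4 = 20.6/4 = 5.15
  s[X,Z] = ((-1.4)·(0.2) + (-1.4)·(1.2) + (2.6)·(-1.8) + (-2.4)·(1.2) + (2.6)·(-0.8)) / 4 = -11.6/4 = -2.9
  s[Y,Y] = ((0.8)·(0.8) + (-3.2)·(-3.2) + (1.8)·(1.8) + (-2.2)·(-2.2) + (2.8)·(2.8)) / 4 = 26.8/4 = 6.7
  s[Y,Z] = ((0.8)·(0.2) + (-3.2)·(1.2) + (1.8)·(-1.8) + (-2.2)·(1.2) + (2.8)·(-0.8)) / 4 = -11.8/4 = -2.95
  s[Z,Z] = ((0.2)·(0.2) + (1.2)·(1.2) + (-1.8)·(-1.8) + (1.2)·(1.2) + (-0.8)·(-0.8)) / 4 = 6.8/4 = 1.7
  Sample standard deviations s_i = √(s[i,i]):
  s(X) = √(5.8) = 2.4083
  s(Y) = √(6.7) = 2.5884
  s(Z) = √(1.7) = 1.3038

Step 3 — r_{ij} = s_{ij} / (s_i · s_j):
  r[X,X] = 1 (diagonal).
  r[X,Y] = 5.15 / (2.4083 · 2.5884) = 5.15 / 6.2338 = 0.8261
  r[X,Z] = -2.9 / (2.4083 · 1.3038) = -2.9 / 3.1401 = -0.9235
  r[Y,Y] = 1 (diagonal).
  r[Y,Z] = -2.95 / (2.5884 · 1.3038) = -2.95 / 3.3749 = -0.8741
  r[Z,Z] = 1 (diagonal).

R is symmetric with unit diagonal. Assembling:

R = [[1, 0.8261, -0.9235],
 [0.8261, 1, -0.8741],
 [-0.9235, -0.8741, 1]]


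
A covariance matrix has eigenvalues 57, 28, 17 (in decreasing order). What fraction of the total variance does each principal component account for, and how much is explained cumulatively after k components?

Step 1 — total variance = trace(Sigma) = Σ λ_i = 57 + 28 + 17 = 102.

Step 2 — fraction explained by component i = λ_i / Σ λ:
  PC1: 57/102 = 0.5588
  PC2: 28/102 = 0.2745
  PC3: 17/102 = 0.1667

Step 3 — cumulative fraction after k components = (λ_1 + ... + λ_k) / Σ λ:
  k = 1: 57/102 = 0.5588
  k = 2: (57 + 28)/102 = 85/102 = 0.8333
  k = 3: (57 + 28 + 17)/102 = 102/102 = 1

Summary (fraction, with percent):

explained: PC1 0.5588 (55.88%), PC2 0.2745 (27.45%), PC3 0.1667 (16.67%);  cumulative: 0.5588, 0.8333, 1


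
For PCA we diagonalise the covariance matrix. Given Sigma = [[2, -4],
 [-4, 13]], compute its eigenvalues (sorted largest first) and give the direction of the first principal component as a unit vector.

Step 1 — characteristic polynomial of 2×2 Sigma:
  det(Sigma - λI) = λ² - trace · λ + det = 0.
  trace = 2 + 13 = 15, det = 2·13 - (-4)² = 10.
Step 2 — discriminant:
  Δ = trace² - 4·det = 225 - 40 = 185.
Step 3 — eigenvalues:
  λ = (trace ± √Δ)/2 = (15 ± 13.6015)/2,
  λ_1 = 14.3007,  λ_2 = 0.6993.

Step 4 — unit eigenvector for λ_1: solve (Sigma - λ_1 I)v = 0. First row:
  (2 - 14.3007)·v_x + (-4)·v_y = 0, i.e. (-12.3007)·v_x + (-4)·v_y = 0,
  so v ∝ (b, λ_1 - a) = (-4, 12.3007); multiply by -1 so the first entry is positive: u = (4, -12.3007).
  ||u|| = √((4)² + (-12.3007)²) = √(167.3081) ≈ 12.9348,
  v_1 = u/||u|| ≈ (0.3092, -0.951) (||v_1|| = 1).

λ_1 = 14.3007,  λ_2 = 0.6993;  v_1 ≈ (0.3092, -0.951)


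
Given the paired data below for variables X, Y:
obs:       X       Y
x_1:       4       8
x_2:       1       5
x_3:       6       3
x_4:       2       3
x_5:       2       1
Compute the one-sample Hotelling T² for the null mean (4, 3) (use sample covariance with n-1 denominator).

Step 1 — sample mean vector:
  mean(X) = (4 + 1 + 6 + 2 + 2) / 5 = 15/5 = 3
  mean(Y) = (8 + 5 + 3 + 3 + 1) / 5 = 20/5 = 4
  x̄ = (3, 4),  deviation x̄ - mu_0 = (3, 4) - (4, 3) = (-1, 1).

Step 2 — sample covariance matrix, S[i,j] = (1/(n-1)) · Σ_k (x_{k,i} - mean_i) · (x_{k,j} - mean_j), divisor n-1 = 4:
  S[X,X] = ((1)·(1) + (-2)·(-2) + (3)·(3) + (-1)·(-1) + (-1)·(-1)) / 4 = 16/4 = 4
  S[X,Y] = ((1)·(4) + (-2)·(1) + (3)·(-1) + (-1)·(-1) + (-1)·(-3)) / 4 = 3/4 = 0.75
  S[Y,Y] = ((4)·(4) + (1)·(1) + (-1)·(-1) + (-1)·(-1) + (-3)·(-3)) / 4 = 28/4 = 7
  S = [[4, 0.75],
 [0.75, 7]].

Step 3 — invert S. det(S) = 4·7 - (0.75)² = 27.4375.
  S^{-1} = (1/det) · [[d, -b], [-b, a]] = [[0.2551, -0.0273],
 [-0.0273, 0.1458]].

Step 4 — quadratic form (x̄ - mu_0)^T · S^{-1} · (x̄ - mu_0):
  S^{-1} · (x̄ - mu_0) = (-0.2825, 0.1731),
  (x̄ - mu_0)^T · [...] = (-1)·(-0.2825) + (1)·(0.1731) = 0.4556.

Step 5 — scale by n: T² = 5 · 0.4556 = 2.2779.

T² ≈ 2.2779


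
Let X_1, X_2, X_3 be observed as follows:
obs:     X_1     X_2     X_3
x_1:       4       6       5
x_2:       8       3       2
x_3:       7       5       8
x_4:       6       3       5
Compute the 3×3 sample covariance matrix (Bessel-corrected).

Step 1 — column means:
  mean(X_1) = (4 + 8 + 7 + 6) / 4 = 25/4 = 6.25
  mean(X_2) = (6 + 3 + 5 + 3) / 4 = 17/4 = 4.25
  mean(X_3) = (5 + 2 + 8 + 5) / 4 = 20/4 = 5

Step 2 — sample covariance S[i,j] = (1/(n-1)) · Σ_k (x_{k,i} - mean_i) · (x_{k,j} - mean_j), with n-1 = 3.
  S[X_1,X_1] = ((-2.25)·(-2.25) + (1.75)·(1.75) + (0.75)·(0.75) + (-0.25)·(-0.25)) / 3 = 8.75/3 = 2.9167
  S[X_1,X_2] = ((-2.25)·(1.75) + (1.75)·(-1.25) + (0.75)·(0.75) + (-0.25)·(-1.25)) / 3 = -5.25/3 = -1.75
  S[X_1,X_3] = ((-2.25)·(0) + (1.75)·(-3) + (0.75)·(3) + (-0.25)·(0)) / 3 = -3/3 = -1
  S[X_2,X_2] = ((1.75)·(1.75) + (-1.25)·(-1.25) + (0.75)·(0.75) + (-1.25)·(-1.25)) / 3 = 6.75/3 = 2.25
  S[X_2,X_3] = ((1.75)·(0) + (-1.25)·(-3) + (0.75)·(3) + (-1.25)·(0)) / 3 = 6/3 = 2
  S[X_3,X_3] = ((0)·(0) + (-3)·(-3) + (3)·(3) + (0)·(0)) / 3 = 18/3 = 6

S is symmetric (S[j,i] = S[i,j]). Assembling:

S = [[2.9167, -1.75, -1],
 [-1.75, 2.25, 2],
 [-1, 2, 6]]


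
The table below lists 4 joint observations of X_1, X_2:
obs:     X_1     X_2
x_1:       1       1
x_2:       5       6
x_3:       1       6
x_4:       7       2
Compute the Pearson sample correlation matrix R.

Step 1 — column means:
  mean(X_1) = (1 + 5 + 1 + 7) / 4 = 14/4 = 3.5
  mean(X_2) = (1 + 6 + 6 + 2) / 4 = 15/4 = 3.75

Step 2 — sample variances and covariances s[i,j] = (1/(n-1)) · Σ_k (x_{k,i} - mean_i) · (x_{k,j} - mean_j), with n-1 = 3:
  s[X_1,X_1] = ((-2.5)·(-2.5) + (1.5)·(1.5) + (-2.5)·(-2.5) + (3.5)·(3.5)) / 3 = 27/3 = 9
  s[X_1,X_2] = ((-2.5)·(-2.75) + (1.5)·(2.25) + (-2.5)·(2.25) + (3.5)·(-1.75)) / 3 = -1.5/3 = -0.5
  s[X_2,X_2] = ((-2.75)·(-2.75) + (2.25)·(2.25) + (2.25)·(2.25) + (-1.75)·(-1.75)) / 3 = 20.75/3 = 6.9167
  Sample standard deviations s_i = √(s[i,i]):
  s(X_1) = √(9) = 3
  s(X_2) = √(6.9167) = 2.63

Step 3 — r_{ij} = s_{ij} / (s_i · s_j):
  r[X_1,X_1] = 1 (diagonal).
  r[X_1,X_2] = -0.5 / (3 · 2.63) = -0.5 / 7.8899 = -0.0634
  r[X_2,X_2] = 1 (diagonal).

R is symmetric with unit diagonal. Assembling:

R = [[1, -0.0634],
 [-0.0634, 1]]


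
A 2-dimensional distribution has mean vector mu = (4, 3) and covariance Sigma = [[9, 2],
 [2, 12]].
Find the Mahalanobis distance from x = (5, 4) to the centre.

Step 1 — centre the observation: (x - mu) = (1, 1).

Step 2 — invert Sigma. det(Sigma) = 9·12 - (2)² = 104.
  Sigma^{-1} = (1/det) · [[d, -b], [-b, a]] = [[0.1154, -0.0192],
 [-0.0192, 0.0865]].

Step 3 — form the quadratic (x - mu)^T · Sigma^{-1} · (x - mu):
  Sigma^{-1} · (x - mu) = (0.0962, 0.0673).
  (x - mu)^T · [Sigma^{-1} · (x - mu)] = (1)·(0.0962) + (1)·(0.0673) = 0.1635.

Step 4 — take square root: d = √(0.1635) ≈ 0.4043.

d(x, mu) = √(0.1635) ≈ 0.4043


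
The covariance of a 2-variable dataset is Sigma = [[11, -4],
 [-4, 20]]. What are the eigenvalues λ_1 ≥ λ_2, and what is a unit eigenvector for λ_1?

Step 1 — characteristic polynomial of 2×2 Sigma:
  det(Sigma - λI) = λ² - trace · λ + det = 0.
  trace = 11 + 20 = 31, det = 11·20 - (-4)² = 204.
Step 2 — discriminant:
  Δ = trace² - 4·det = 961 - 816 = 145.
Step 3 — eigenvalues:
  λ = (trace ± √Δ)/2 = (31 ± 12.0416)/2,
  λ_1 = 21.5208,  λ_2 = 9.4792.

Step 4 — unit eigenvector for λ_1: solve (Sigma - λ_1 I)v = 0. First row:
  (11 - 21.5208)·v_x + (-4)·v_y = 0, i.e. (-10.5208)·v_x + (-4)·v_y = 0,
  so v ∝ (b, λ_1 - a) = (-4, 10.5208); multiply by -1 so the first entry is positive: u = (4, -10.5208).
  ||u|| = √((4)² + (-10.5208)²) = √(126.6872) ≈ 11.2555,
  v_1 = u/||u|| ≈ (0.3554, -0.9347) (||v_1|| = 1).

λ_1 = 21.5208,  λ_2 = 9.4792;  v_1 ≈ (0.3554, -0.9347)


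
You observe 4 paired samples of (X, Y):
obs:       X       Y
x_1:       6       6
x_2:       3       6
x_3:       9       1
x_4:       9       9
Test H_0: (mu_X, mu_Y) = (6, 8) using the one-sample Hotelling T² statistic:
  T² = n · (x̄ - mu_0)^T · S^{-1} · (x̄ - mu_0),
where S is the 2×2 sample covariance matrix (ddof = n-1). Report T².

Step 1 — sample mean vector:
  mean(X) = (6 + 3 + 9 + 9) / 4 = 27/4 = 6.75
  mean(Y) = (6 + 6 + 1 + 9) / 4 = 22/4 = 5.5
  x̄ = (6.75, 5.5),  deviation x̄ - mu_0 = (6.75, 5.5) - (6, 8) = (0.75, -2.5).

Step 2 — sample covariance matrix, S[i,j] = (1/(n-1)) · Σ_k (x_{k,i} - mean_i) · (x_{k,j} - mean_j), divisor n-1 = 3:
  S[X,X] = ((-0.75)·(-0.75) + (-3.75)·(-3.75) + (2.25)·(2.25) + (2.25)·(2.25)) / 3 = 24.75/3 = 8.25
  S[X,Y] = ((-0.75)·(0.5) + (-3.75)·(0.5) + (2.25)·(-4.5) + (2.25)·(3.5)) / 3 = -4.5/3 = -1.5
  S[Y,Y] = ((0.5)·(0.5) + (0.5)·(0.5) + (-4.5)·(-4.5) + (3.5)·(3.5)) / 3 = 33/3 = 11
  S = [[8.25, -1.5],
 [-1.5, 11]].

Step 3 — invert S. det(S) = 8.25·11 - (-1.5)² = 88.5.
  S^{-1} = (1/det) · [[d, -b], [-b, a]] = [[0.1243, 0.0169],
 [0.0169, 0.0932]].

Step 4 — quadratic form (x̄ - mu_0)^T · S^{-1} · (x̄ - mu_0):
  S^{-1} · (x̄ - mu_0) = (0.0508, -0.2203),
  (x̄ - mu_0)^T · [...] = (0.75)·(0.0508) + (-2.5)·(-0.2203) = 0.589.

Step 5 — scale by n: T² = 4 · 0.589 = 2.3559.

T² ≈ 2.3559


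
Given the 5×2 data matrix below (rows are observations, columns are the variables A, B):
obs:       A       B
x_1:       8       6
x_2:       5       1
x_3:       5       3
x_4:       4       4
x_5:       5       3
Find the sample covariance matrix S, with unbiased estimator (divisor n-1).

Step 1 — column means:
  mean(A) = (8 + 5 + 5 + 4 + 5) / 5 = 27/5 = 5.4
  mean(B) = (6 + 1 + 3 + 4 + 3) / 5 = 17/5 = 3.4

Step 2 — sample covariance S[i,j] = (1/(n-1)) · Σ_k (x_{k,i} - mean_i) · (x_{k,j} - mean_j), with n-1 = 4.
  S[A,A] = ((2.6)·(2.6) + (-0.4)·(-0.4) + (-0.4)·(-0.4) + (-1.4)·(-1.4) + (-0.4)·(-0.4)) / 4 = 9.2/4 = 2.3
  S[A,B] = ((2.6)·(2.6) + (-0.4)·(-2.4) + (-0.4)·(-0.4) + (-1.4)·(0.6) + (-0.4)·(-0.4)) / 4 = 7.2/4 = 1.8
  S[B,B] = ((2.6)·(2.6) + (-2.4)·(-2.4) + (-0.4)·(-0.4) + (0.6)·(0.6) + (-0.4)·(-0.4)) / 4 = 13.2/4 = 3.3

S is symmetric (S[j,i] = S[i,j]). Assembling:

S = [[2.3, 1.8],
 [1.8, 3.3]]


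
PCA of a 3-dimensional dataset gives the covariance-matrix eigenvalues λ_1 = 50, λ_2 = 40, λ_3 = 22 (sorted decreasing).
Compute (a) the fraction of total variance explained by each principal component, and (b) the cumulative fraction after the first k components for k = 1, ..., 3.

Step 1 — total variance = trace(Sigma) = Σ λ_i = 50 + 40 + 22 = 112.

Step 2 — fraction explained by component i = λ_i / Σ λ:
  PC1: 50/112 = 0.4464
  PC2: 40/112 = 0.3571
  PC3: 22/112 = 0.1964

Step 3 — cumulative fraction after k components = (λ_1 + ... + λ_k) / Σ λ:
  k = 1: 50/112 = 0.4464
  k = 2: (50 + 40)/112 = 90/112 = 0.8036
  k = 3: (50 + 40 + 22)/112 = 112/112 = 1

Summary (fraction, with percent):

explained: PC1 0.4464 (44.64%), PC2 0.3571 (35.71%), PC3 0.1964 (19.64%);  cumulative: 0.4464, 0.8036, 1


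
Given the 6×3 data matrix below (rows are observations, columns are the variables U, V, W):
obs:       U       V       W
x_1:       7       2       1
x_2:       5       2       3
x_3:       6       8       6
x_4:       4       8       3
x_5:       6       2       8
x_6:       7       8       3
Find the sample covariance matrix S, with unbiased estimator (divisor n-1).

Step 1 — column means:
  mean(U) = (7 + 5 + 6 + 4 + 6 + 7) / 6 = 35/6 = 5.8333
  mean(V) = (2 + 2 + 8 + 8 + 2 + 8) / 6 = 30/6 = 5
  mean(W) = (1 + 3 + 6 + 3 + 8 + 3) / 6 = 24/6 = 4

Step 2 — sample covariance S[i,j] = (1/(n-1)) · Σ_k (x_{k,i} - mean_i) · (x_{k,j} - mean_j), with n-1 = 5.
  S[U,U] = ((1.1667)·(1.1667) + (-0.8333)·(-0.8333) + (0.1667)·(0.1667) + (-1.8333)·(-1.8333) + (0.1667)·(0.1667) + (1.1667)·(1.1667)) / 5 = 6.8333/5 = 1.3667
  S[U,V] = ((1.1667)·(-3) + (-0.8333)·(-3) + (0.1667)·(3) + (-1.8333)·(3) + (0.1667)·(-3) + (1.1667)·(3)) / 5 = -3/5 = -0.6
  S[U,W] = ((1.1667)·(-3) + (-0.8333)·(-1) + (0.1667)·(2) + (-1.8333)·(-1) + (0.1667)·(4) + (1.1667)·(-1)) / 5 = -1/5 = -0.2
  S[V,V] = ((-3)·(-3) + (-3)·(-3) + (3)·(3) + (3)·(3) + (-3)·(-3) + (3)·(3)) / 5 = 54/5 = 10.8
  S[V,W] = ((-3)·(-3) + (-3)·(-1) + (3)·(2) + (3)·(-1) + (-3)·(4) + (3)·(-1)) / 5 = 0/5 = 0
  S[W,W] = ((-3)·(-3) + (-1)·(-1) + (2)·(2) + (-1)·(-1) + (4)·(4) + (-1)·(-1)) / 5 = 32/5 = 6.4

S is symmetric (S[j,i] = S[i,j]). Assembling:

S = [[1.3667, -0.6, -0.2],
 [-0.6, 10.8, 0],
 [-0.2, 0, 6.4]]


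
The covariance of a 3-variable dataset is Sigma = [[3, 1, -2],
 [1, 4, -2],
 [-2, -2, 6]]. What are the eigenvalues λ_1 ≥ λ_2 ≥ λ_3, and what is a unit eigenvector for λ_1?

Step 1 — characteristic polynomial p(λ) = det(λI - Sigma) = λ³ - tr·λ² + c_1·λ - det, where tr = trace, c_1 = sum of the principal 2×2 minors, det = det(Sigma):
  tr = 3 + 4 + 6 = 13,
  c_1 = (3·4 - (1)²) + (3·6 - (-2)²) + (4·6 - (-2)²) = 11 + 14 + 20 = 45,
  det = 3·(4·6 - (-2)²) - (1)·((1)·6 - (-2)·(-2)) + (-2)·((1)·(-2) - 4·(-2)) = 3·(20) - (1)·(2) + (-2)·(6) = 46.
  So p(λ) = λ³ - 13λ² + 45λ - 46.
Step 2 — look for an integer root (rational root theorem: any rational root is an integer divisor of 46). Testing λ = 2:
  p(2) = 8 - 52 + 90 - 46 = 0  ✓
  Dividing out (λ - 2): p(λ) = (λ - 2)(λ² - 11λ + 23).
Step 3 — remaining eigenvalues from the quadratic λ² - 11λ + 23 = 0:
  Δ = 11² - 4·23 = 121 - 92 = 29,  λ = (11 ± √29)/2 = (11 ± 5.3852)/2 ≈ 8.1926 or 2.8074.
  Sorted: λ_1 = 8.1926,  λ_2 = 2.8074,  λ_3 = 2  (check: sum = 13 = tr ✓).

Step 4 — unit eigenvector for λ_1 ≈ 8.1926: v spans the null space of (Sigma - λ_1 I), whose rows are
  r_1 = (-5.1926, 1, -2),  r_2 = (1, -4.1926, -2),  r_3 = (-2, -2, -2.1926).
  v is orthogonal to every row, so take v ∝ r_1 × r_2 = ((1)·(-2) - (-2)·(-4.1926), (-2)·(1) - (-5.1926)·(-2), (-5.1926)·(-4.1926) - (1)·(1)) ≈ (-10.3852, -12.3852, 20.7703).
  Rescale (multiply by -1 so the first nonzero entry is positive): u = (10.3852, 12.3852, -20.7703).
  ||u|| = √((10.3852)² + (12.3852)² + (-20.7703)²) = √(692.6505) ≈ 26.3183,  v_1 = u/||u|| ≈ (0.3946, 0.4706, -0.7892) (||v_1|| = 1).

λ_1 = 8.1926,  λ_2 = 2.8074,  λ_3 = 2;  v_1 ≈ (0.3946, 0.4706, -0.7892)


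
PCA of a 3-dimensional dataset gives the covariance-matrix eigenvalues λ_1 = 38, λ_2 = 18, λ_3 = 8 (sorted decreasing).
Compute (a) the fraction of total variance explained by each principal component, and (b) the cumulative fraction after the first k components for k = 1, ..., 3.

Step 1 — total variance = trace(Sigma) = Σ λ_i = 38 + 18 + 8 = 64.

Step 2 — fraction explained by component i = λ_i / Σ λ:
  PC1: 38/64 = 0.5938
  PC2: 18/64 = 0.2812
  PC3: 8/64 = 0.125

Step 3 — cumulative fraction after k components = (λ_1 + ... + λ_k) / Σ λ:
  k = 1: 38/64 = 0.5938
  k = 2: (38 + 18)/64 = 56/64 = 0.875
  k = 3: (38 + 18 + 8)/64 = 64/64 = 1

Summary (fraction, with percent):

explained: PC1 0.5938 (59.38%), PC2 0.2812 (28.12%), PC3 0.125 (12.5%);  cumulative: 0.5938, 0.875, 1


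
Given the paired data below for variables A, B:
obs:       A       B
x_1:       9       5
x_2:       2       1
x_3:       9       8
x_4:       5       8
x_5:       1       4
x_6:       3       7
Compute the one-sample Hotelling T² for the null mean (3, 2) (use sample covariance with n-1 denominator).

Step 1 — sample mean vector:
  mean(A) = (9 + 2 + 9 + 5 + 1 + 3) / 6 = 29/6 = 4.8333
  mean(B) = (5 + 1 + 8 + 8 + 4 + 7) / 6 = 33/6 = 5.5
  x̄ = (4.8333, 5.5),  deviation x̄ - mu_0 = (4.8333, 5.5) - (3, 2) = (1.8333, 3.5).

Step 2 — sample covariance matrix, S[i,j] = (1/(n-1)) · Σ_k (x_{k,i} - mean_i) · (x_{k,j} - mean_j), divisor n-1 = 5:
  S[A,A] = ((4.1667)·(4.1667) + (-2.8333)·(-2.8333) + (4.1667)·(4.1667) + (0.1667)·(0.1667) + (-3.8333)·(-3.8333) + (-1.8333)·(-1.8333)) / 5 = 60.8333/5 = 12.1667
  S[A,B] = ((4.1667)·(-0.5) + (-2.8333)·(-4.5) + (4.1667)·(2.5) + (0.1667)·(2.5) + (-3.8333)·(-1.5) + (-1.8333)·(1.5)) / 5 = 24.5/5 = 4.9
  S[B,B] = ((-0.5)·(-0.5) + (-4.5)·(-4.5) + (2.5)·(2.5) + (2.5)·(2.5) + (-1.5)·(-1.5) + (1.5)·(1.5)) / 5 = 37.5/5 = 7.5
  S = [[12.1667, 4.9],
 [4.9, 7.5]].

Step 3 — invert S. det(S) = 12.1667·7.5 - (4.9)² = 67.24.
  S^{-1} = (1/det) · [[d, -b], [-b, a]] = [[0.1115, -0.0729],
 [-0.0729, 0.1809]].

Step 4 — quadratic form (x̄ - mu_0)^T · S^{-1} · (x̄ - mu_0):
  S^{-1} · (x̄ - mu_0) = (-0.0506, 0.4997),
  (x̄ - mu_0)^T · [...] = (1.8333)·(-0.0506) + (3.5)·(0.4997) = 1.6563.

Step 5 — scale by n: T² = 6 · 1.6563 = 9.9375.

T² ≈ 9.9375


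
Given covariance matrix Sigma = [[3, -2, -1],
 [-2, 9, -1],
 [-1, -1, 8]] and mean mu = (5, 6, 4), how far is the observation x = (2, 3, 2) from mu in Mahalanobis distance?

Step 1 — centre the observation: (x - mu) = (-3, -3, -2).

Step 2 — invert Sigma (cofactor / det for 3×3, or solve directly):
  Sigma^{-1} = [[0.4226, 0.1012, 0.0655],
 [0.1012, 0.1369, 0.0298],
 [0.0655, 0.0298, 0.1369]].

Step 3 — form the quadratic (x - mu)^T · Sigma^{-1} · (x - mu):
  Sigma^{-1} · (x - mu) = (-1.7024, -0.7738, -0.5595).
  (x - mu)^T · [Sigma^{-1} · (x - mu)] = (-3)·(-1.7024) + (-3)·(-0.7738) + (-2)·(-0.5595) = 8.5476.

Step 4 — take square root: d = √(8.5476) ≈ 2.9236.

d(x, mu) = √(8.5476) ≈ 2.9236


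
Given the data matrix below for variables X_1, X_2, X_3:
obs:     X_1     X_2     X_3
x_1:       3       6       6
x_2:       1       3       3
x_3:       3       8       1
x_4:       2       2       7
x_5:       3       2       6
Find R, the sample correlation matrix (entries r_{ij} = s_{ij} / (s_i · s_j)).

Step 1 — column means:
  mean(X_1) = (3 + 1 + 3 + 2 + 3) / 5 = 12/5 = 2.4
  mean(X_2) = (6 + 3 + 8 + 2 + 2) / 5 = 21/5 = 4.2
  mean(X_3) = (6 + 3 + 1 + 7 + 6) / 5 = 23/5 = 4.6

Step 2 — sample variances and covariances s[i,j] = (1/(n-1)) · Σ_k (x_{k,i} - mean_i) · (x_{k,j} - mean_j), with n-1 = 4:
  s[X_1,X_1] = ((0.6)·(0.6) + (-1.4)·(-1.4) + (0.6)·(0.6) + (-0.4)·(-0.4) + (0.6)·(0.6)) / 4 = 3.2/4 = 0.8
  s[X_1,X_2] = ((0.6)·(1.8) + (-1.4)·(-1.2) + (0.6)·(3.8) + (-0.4)·(-2.2) + (0.6)·(-2.2)) / 4 = 4.6/4 = 1.15
  s[X_1,X_3] = ((0.6)·(1.4) + (-1.4)·(-1.6) + (0.6)·(-3.6) + (-0.4)·(2.4) + (0.6)·(1.4)) / 4 = 0.8/4 = 0.2
  s[X_2,X_2] = ((1.8)·(1.8) + (-1.2)·(-1.2) + (3.8)·(3.8) + (-2.2)·(-2.2) + (-2.2)·(-2.2)) / 4 = 28.8/4 = 7.2
  s[X_2,X_3] = ((1.8)·(1.4) + (-1.2)·(-1.6) + (3.8)·(-3.6) + (-2.2)·(2.4) + (-2.2)·(1.4)) / 4 = -17.6/4 = -4.4
  s[X_3,X_3] = ((1.4)·(1.4) + (-1.6)·(-1.6) + (-3.6)·(-3.6) + (2.4)·(2.4) + (1.4)·(1.4)) / 4 = 25.2/4 = 6.3
  Sample standard deviations s_i = √(s[i,i]):
  s(X_1) = √(0.8) = 0.8944
  s(X_2) = √(7.2) = 2.6833
  s(X_3) = √(6.3) = 2.51

Step 3 — r_{ij} = s_{ij} / (s_i · s_j):
  r[X_1,X_1] = 1 (diagonal).
  r[X_1,X_2] = 1.15 / (0.8944 · 2.6833) = 1.15 / 2.4 = 0.4792
  r[X_1,X_3] = 0.2 / (0.8944 · 2.51) = 0.2 / 2.245 = 0.0891
  r[X_2,X_2] = 1 (diagonal).
  r[X_2,X_3] = -4.4 / (2.6833 · 2.51) = -4.4 / 6.735 = -0.6533
  r[X_3,X_3] = 1 (diagonal).

R is symmetric with unit diagonal. Assembling:

R = [[1, 0.4792, 0.0891],
 [0.4792, 1, -0.6533],
 [0.0891, -0.6533, 1]]


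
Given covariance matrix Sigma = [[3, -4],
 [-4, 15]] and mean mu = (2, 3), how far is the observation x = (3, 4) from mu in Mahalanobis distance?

Step 1 — centre the observation: (x - mu) = (1, 1).

Step 2 — invert Sigma. det(Sigma) = 3·15 - (-4)² = 29.
  Sigma^{-1} = (1/det) · [[d, -b], [-b, a]] = [[0.5172, 0.1379],
 [0.1379, 0.1034]].

Step 3 — form the quadratic (x - mu)^T · Sigma^{-1} · (x - mu):
  Sigma^{-1} · (x - mu) = (0.6552, 0.2414).
  (x - mu)^T · [Sigma^{-1} · (x - mu)] = (1)·(0.6552) + (1)·(0.2414) = 0.8966.

Step 4 — take square root: d = √(0.8966) ≈ 0.9469.

d(x, mu) = √(0.8966) ≈ 0.9469


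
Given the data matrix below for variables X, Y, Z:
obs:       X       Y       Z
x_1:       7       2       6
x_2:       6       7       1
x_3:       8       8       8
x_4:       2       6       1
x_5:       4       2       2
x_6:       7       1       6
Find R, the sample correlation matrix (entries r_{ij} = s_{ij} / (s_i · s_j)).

Step 1 — column means:
  mean(X) = (7 + 6 + 8 + 2 + 4 + 7) / 6 = 34/6 = 5.6667
  mean(Y) = (2 + 7 + 8 + 6 + 2 + 1) / 6 = 26/6 = 4.3333
  mean(Z) = (6 + 1 + 8 + 1 + 2 + 6) / 6 = 24/6 = 4

Step 2 — sample variances and covariances s[i,j] = (1/(n-1)) · Σ_k (x_{k,i} - mean_i) · (x_{k,j} - mean_j), with n-1 = 5:
  s[X,X] = ((1.3333)·(1.3333) + (0.3333)·(0.3333) + (2.3333)·(2.3333) + (-3.6667)·(-3.6667) + (-1.6667)·(-1.6667) + (1.3333)·(1.3333)) / 5 = 25.3333/5 = 5.0667
  s[X,Y] = ((1.3333)·(-2.3333) + (0.3333)·(2.6667) + (2.3333)·(3.6667) + (-3.6667)·(1.6667) + (-1.6667)·(-2.3333) + (1.3333)·(-3.3333)) / 5 = -0.3333/5 = -0.0667
  s[X,Z] = ((1.3333)·(2) + (0.3333)·(-3) + (2.3333)·(4) + (-3.6667)·(-3) + (-1.6667)·(-2) + (1.3333)·(2)) / 5 = 28/5 = 5.6
  s[Y,Y] = ((-2.3333)·(-2.3333) + (2.6667)·(2.6667) + (3.6667)·(3.6667) + (1.6667)·(1.6667) + (-2.3333)·(-2.3333) + (-3.3333)·(-3.3333)) / 5 = 45.3333/5 = 9.0667
  s[Y,Z] = ((-2.3333)·(2) + (2.6667)·(-3) + (3.6667)·(4) + (1.6667)·(-3) + (-2.3333)·(-2) + (-3.3333)·(2)) / 5 = -5/5 = -1
  s[Z,Z] = ((2)·(2) + (-3)·(-3) + (4)·(4) + (-3)·(-3) + (-2)·(-2) + (2)·(2)) / 5 = 46/5 = 9.2
  Sample standard deviations s_i = √(s[i,i]):
  s(X) = √(5.0667) = 2.2509
  s(Y) = √(9.0667) = 3.0111
  s(Z) = √(9.2) = 3.0332

Step 3 — r_{ij} = s_{ij} / (s_i · s_j):
  r[X,X] = 1 (diagonal).
  r[X,Y] = -0.0667 / (2.2509 · 3.0111) = -0.0667 / 6.7777 = -0.0098
  r[X,Z] = 5.6 / (2.2509 · 3.0332) = 5.6 / 6.8274 = 0.8202
  r[Y,Y] = 1 (diagonal).
  r[Y,Z] = -1 / (3.0111 · 3.0332) = -1 / 9.1331 = -0.1095
  r[Z,Z] = 1 (diagonal).

R is symmetric with unit diagonal. Assembling:

R = [[1, -0.0098, 0.8202],
 [-0.0098, 1, -0.1095],
 [0.8202, -0.1095, 1]]


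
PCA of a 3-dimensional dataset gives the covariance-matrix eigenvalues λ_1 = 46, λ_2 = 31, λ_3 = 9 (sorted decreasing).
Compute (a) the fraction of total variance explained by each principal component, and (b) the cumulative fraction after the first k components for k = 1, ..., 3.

Step 1 — total variance = trace(Sigma) = Σ λ_i = 46 + 31 + 9 = 86.

Step 2 — fraction explained by component i = λ_i / Σ λ:
  PC1: 46/86 = 0.5349
  PC2: 31/86 = 0.3605
  PC3: 9/86 = 0.1047

Step 3 — cumulative fraction after k components = (λ_1 + ... + λ_k) / Σ λ:
  k = 1: 46/86 = 0.5349
  k = 2: (46 + 31)/86 = 77/86 = 0.8953
  k = 3: (46 + 31 + 9)/86 = 86/86 = 1

Summary (fraction, with percent):

explained: PC1 0.5349 (53.49%), PC2 0.3605 (36.05%), PC3 0.1047 (10.47%);  cumulative: 0.5349, 0.8953, 1


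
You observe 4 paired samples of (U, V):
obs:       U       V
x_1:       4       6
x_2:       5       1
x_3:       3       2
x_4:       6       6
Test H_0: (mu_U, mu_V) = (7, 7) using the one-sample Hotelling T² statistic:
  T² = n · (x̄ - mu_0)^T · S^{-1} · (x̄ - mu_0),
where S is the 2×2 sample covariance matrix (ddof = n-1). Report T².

Step 1 — sample mean vector:
  mean(U) = (4 + 5 + 3 + 6) / 4 = 18/4 = 4.5
  mean(V) = (6 + 1 + 2 + 6) / 4 = 15/4 = 3.75
  x̄ = (4.5, 3.75),  deviation x̄ - mu_0 = (4.5, 3.75) - (7, 7) = (-2.5, -3.25).

Step 2 — sample covariance matrix, S[i,j] = (1/(n-1)) · Σ_k (x_{k,i} - mean_i) · (x_{k,j} - mean_j), divisor n-1 = 3:
  S[U,U] = ((-0.5)·(-0.5) + (0.5)·(0.5) + (-1.5)·(-1.5) + (1.5)·(1.5)) / 3 = 5/3 = 1.6667
  S[U,V] = ((-0.5)·(2.25) + (0.5)·(-2.75) + (-1.5)·(-1.75) + (1.5)·(2.25)) / 3 = 3.5/3 = 1.1667
  S[V,V] = ((2.25)·(2.25) + (-2.75)·(-2.75) + (-1.75)·(-1.75) + (2.25)·(2.25)) / 3 = 20.75/3 = 6.9167
  S = [[1.6667, 1.1667],
 [1.1667, 6.9167]].

Step 3 — invert S. det(S) = 1.6667·6.9167 - (1.1667)² = 10.1667.
  S^{-1} = (1/det) · [[d, -b], [-b, a]] = [[0.6803, -0.1148],
 [-0.1148, 0.1639]].

Step 4 — quadratic form (x̄ - mu_0)^T · S^{-1} · (x̄ - mu_0):
  S^{-1} · (x̄ - mu_0) = (-1.3279, -0.2459),
  (x̄ - mu_0)^T · [...] = (-2.5)·(-1.3279) + (-3.25)·(-0.2459) = 4.1189.

Step 5 — scale by n: T² = 4 · 4.1189 = 16.4754.

T² ≈ 16.4754


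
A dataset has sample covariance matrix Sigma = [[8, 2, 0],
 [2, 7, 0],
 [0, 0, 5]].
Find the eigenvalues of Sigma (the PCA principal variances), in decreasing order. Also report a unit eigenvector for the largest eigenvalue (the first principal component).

Step 1 — characteristic polynomial p(λ) = det(λI - Sigma) = λ³ - tr·λ² + c_1·λ - det, where tr = trace, c_1 = sum of the principal 2×2 minors, det = det(Sigma):
  tr = 8 + 7 + 5 = 20,
  c_1 = (8·7 - (2)²) + (8·5 - (0)²) + (7·5 - (0)²) = 52 + 40 + 35 = 127,
  det = 8·(7·5 - (0)²) - (2)·((2)·5 - (0)·(0)) + (0)·((2)·(0) - 7·(0)) = 8·(35) - (2)·(10) + (0)·(0) = 260.
  So p(λ) = λ³ - 20λ² + 127λ - 260.
Step 2 — look for an integer root (rational root theorem: any rational root is an integer divisor of 260). Testing λ = 5:
  p(5) = 125 - 500 + 635 - 260 = 0  ✓
  Dividing out (λ - 5): p(λ) = (λ - 5)(λ² - 15λ + 52).
Step 3 — remaining eigenvalues from the quadratic λ² - 15λ + 52 = 0:
  Δ = 15² - 4·52 = 225 - 208 = 17,  λ = (15 ± √17)/2 = (15 ± 4.1231)/2 ≈ 9.5616 or 5.4384.
  Sorted: λ_1 = 9.5616,  λ_2 = 5.4384,  λ_3 = 5  (check: sum = 20 = tr ✓).

Step 4 — unit eigenvector for λ_1 ≈ 9.5616: v spans the null space of (Sigma - λ_1 I), whose rows are
  r_1 = (-1.5616, 2, 0),  r_2 = (2, -2.5616, 0),  r_3 = (0, 0, -4.5616).
  v is orthogonal to every row, so take v ∝ r_1 × r_3 = ((2)·(-4.5616) - (0)·(0), (0)·(0) - (-1.5616)·(-4.5616), (-1.5616)·(0) - (2)·(0)) ≈ (-9.1231, -7.1231, 0).
  Rescale (multiply by -1 so the first nonzero entry is positive): u = (9.1231, 7.1231, 0).
  ||u|| = √((9.1231)² + (7.1231)² + (0)²) = √(133.9697) ≈ 11.5745,  v_1 = u/||u|| ≈ (0.7882, 0.6154, 0) (||v_1|| = 1).

λ_1 = 9.5616,  λ_2 = 5.4384,  λ_3 = 5;  v_1 ≈ (0.7882, 0.6154, 0)
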